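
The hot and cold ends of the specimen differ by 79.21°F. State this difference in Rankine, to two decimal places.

79.21°R

Fahrenheit and Rankine degrees are the same size, so the interval is unchanged: 79.21.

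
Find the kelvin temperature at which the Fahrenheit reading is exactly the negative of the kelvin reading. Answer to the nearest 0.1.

164.2 K

Let K be the kelvin reading. The Fahrenheit reading is F = 1.8·K - 459.67.
Require F = -1·K: 1.8·K - 459.67 = -1·K.
(2.8)·K = 459.67  ⇒  K = 164.2.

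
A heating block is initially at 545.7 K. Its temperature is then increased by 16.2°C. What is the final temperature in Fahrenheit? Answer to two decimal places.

Initial temperature in Celsius: 545.7 - 273.15 = 272.5500°C.
Final Celsius temperature: 272.5500 + 16.2000 = 288.7500°C.
In Fahrenheit: 288.7500 × 1.8 + 32 = 551.75°F.

551.75°F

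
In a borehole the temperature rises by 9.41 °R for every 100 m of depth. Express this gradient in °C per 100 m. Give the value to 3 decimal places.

5.228 °C/100 m

The quantity depends on a temperature interval, so only the ratio of degree sizes applies; the offset between the scales is irrelevant.
A change of 1°R is a change of 5/9°C, so 9.41 × 5/9 = 5.228.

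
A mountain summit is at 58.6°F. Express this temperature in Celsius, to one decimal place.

In Celsius: (58.6 - 32) × 5/9 = 14.7778°C.

14.8°C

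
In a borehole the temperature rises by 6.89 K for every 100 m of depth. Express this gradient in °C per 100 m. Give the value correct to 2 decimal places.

6.89 °C/100 m

The quantity depends on a temperature interval, so only the ratio of degree sizes applies; the offset between the scales is irrelevant.
A change of 1 K is a change of 1°C, so 6.89 × 1 = 6.89.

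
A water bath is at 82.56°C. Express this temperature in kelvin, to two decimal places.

In kelvin: 82.5600 + 273.15 = 355.71 K.

355.71 K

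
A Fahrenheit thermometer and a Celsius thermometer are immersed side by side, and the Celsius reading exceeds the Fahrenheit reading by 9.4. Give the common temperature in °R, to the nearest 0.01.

398.52°R

Let x be the Fahrenheit reading; then the Celsius reading is 5/9·x - 17.7778.
(5/9·x - 17.7778) - x = 9.4  ⇒  (-4/9)·x = 27.1778  ⇒  x = -61.1500°F.
In Celsius: (-61.15 - 32) × 5/9 = -51.7500°C.
In Rankine: -51.7500 × 1.8 + 491.67 = 398.52°R.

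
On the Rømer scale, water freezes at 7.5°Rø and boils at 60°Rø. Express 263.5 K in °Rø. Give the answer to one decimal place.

First in Celsius: 263.5 - 273.15 = -9.6500°C.
Linearly onto the Rømer scale: 7.5 + (-9.6500 / 100) × (60 - 7.5) = 2.4°Rø.

2.4°Rø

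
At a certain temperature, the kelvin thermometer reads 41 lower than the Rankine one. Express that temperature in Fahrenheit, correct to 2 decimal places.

Let x be the Rankine reading; then the kelvin reading is 5/9·x.
(5/9·x) - x = -41  ⇒  (-4/9)·x = -41  ⇒  x = 92.2500°R.
In Celsius: (92.25 - 491.67) × 5/9 = -221.9000°C.
In Fahrenheit: -221.9000 × 1.8 + 32 = -367.42°F.

-367.42°F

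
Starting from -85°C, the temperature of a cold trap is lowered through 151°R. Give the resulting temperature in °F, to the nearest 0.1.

The 151°R change is an interval, so only the factor 5/9 applies: -151 × 5/9 = -83.8889°C.
Final Celsius temperature: -85.0000 - 83.8889 = -168.8889°C.
In Fahrenheit: -168.8889 × 1.8 + 32 = -272.0°F.

-272.0°F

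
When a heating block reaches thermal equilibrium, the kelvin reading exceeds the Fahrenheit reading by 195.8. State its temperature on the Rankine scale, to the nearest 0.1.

Let x be the kelvin reading; then the Fahrenheit reading is 1.8·x - 459.67.
(1.8·x - 459.67) - x = -195.8  ⇒  (0.8)·x = 263.87  ⇒  x = 329.8375 K.
In Celsius: 329.8375 - 273.15 = 56.6875°C.
In Rankine: 56.6875 × 1.8 + 491.67 = 593.7°R.

593.7°R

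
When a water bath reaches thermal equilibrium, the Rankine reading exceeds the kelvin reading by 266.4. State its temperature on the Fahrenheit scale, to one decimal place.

Let x be the kelvin reading; then the Rankine reading is 1.8·x.
(1.8·x) - x = 266.4  ⇒  (0.8)·x = 266.4  ⇒  x = 333.0000 K.
In Celsius: 333 - 273.15 = 59.8500°C.
In Fahrenheit: 59.8500 × 1.8 + 32 = 139.7°F.

139.7°F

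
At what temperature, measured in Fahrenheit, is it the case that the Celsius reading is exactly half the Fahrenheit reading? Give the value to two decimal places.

Let F be the Fahrenheit reading. The Celsius reading is C = 5/9·F - 17.7778.
Require C = 0.5·F: 5/9·F - 17.7778 = 0.5·F.
(1/18)·F = 17.7778  ⇒  F = 320.00.

320.00°F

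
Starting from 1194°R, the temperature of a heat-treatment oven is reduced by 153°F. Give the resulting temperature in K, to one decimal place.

578.3 K

Initial temperature in Celsius: (1194 - 491.67) × 5/9 = 390.1833°C.
The 153°F change is an interval, so only the factor 5/9 applies: -153 × 5/9 = -85.0000°C.
Final Celsius temperature: 390.1833 - 85.0000 = 305.1833°C.
In kelvin: 305.1833 + 273.15 = 578.3 K.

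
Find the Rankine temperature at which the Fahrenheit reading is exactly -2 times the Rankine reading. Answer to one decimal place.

Let R be the Rankine reading. The Fahrenheit reading is F = 1·R - 459.67.
Require F = -2·R: 1·R - 459.67 = -2·R.
(3)·R = 459.67  ⇒  R = 153.2.

153.2°R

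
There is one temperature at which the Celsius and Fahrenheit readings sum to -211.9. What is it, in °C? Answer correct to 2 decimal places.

-87.11°C

Let C be the Celsius reading. The Fahrenheit reading is F = 1.8·C + 32.
Require C + F = -211.9: (2.8)·C + 32 = -211.9.
C = (-211.9 - 32) / (2.8) = -87.11.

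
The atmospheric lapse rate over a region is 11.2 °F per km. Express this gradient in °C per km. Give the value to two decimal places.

The quantity depends on a temperature interval, so only the ratio of degree sizes applies; the offset between the scales is irrelevant.
A change of 1°F is a change of 5/9°C, so 11.2 × 5/9 = 6.22.

6.22 °C/km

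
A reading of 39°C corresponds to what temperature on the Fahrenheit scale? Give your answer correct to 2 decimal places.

In Fahrenheit: 39.0000 × 1.8 + 32 = 102.20°F.

102.20°F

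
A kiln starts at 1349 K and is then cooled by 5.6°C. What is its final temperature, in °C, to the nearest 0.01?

1070.25°C

Initial temperature in Celsius: 1349 - 273.15 = 1075.8500°C.
Final Celsius temperature: 1075.8500 - 5.6000 = 1070.2500°C.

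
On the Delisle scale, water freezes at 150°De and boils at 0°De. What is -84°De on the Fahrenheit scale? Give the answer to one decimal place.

312.8°F

Linear interpolation between the fixed points: C = (-84 - 150) × 100 / (0 - 150) = 156.0000°C.
Then 156.0000 × 1.8 + 32 = 312.8°F.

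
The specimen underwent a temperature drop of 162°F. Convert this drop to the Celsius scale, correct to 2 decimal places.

90.00°C

Only the scale ratio 5/9 matters for a change in temperature.
162 × 5/9 = 90.00.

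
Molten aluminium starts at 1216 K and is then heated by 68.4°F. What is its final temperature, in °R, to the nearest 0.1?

Initial temperature in Celsius: 1216 - 273.15 = 942.8500°C.
The 68.4°F change is an interval, so only the factor 5/9 applies: +68.4 × 5/9 = +38.0000°C.
Final Celsius temperature: 942.8500 + 38.0000 = 980.8500°C.
In Rankine: 980.8500 × 1.8 + 491.67 = 2257.2°R.

2257.2°R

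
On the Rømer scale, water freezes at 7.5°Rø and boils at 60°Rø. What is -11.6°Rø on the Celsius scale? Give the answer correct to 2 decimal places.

-36.38°C

Linear interpolation between the fixed points: C = (-11.6 - 7.5) × 100 / (60 - 7.5) = -36.3810°C.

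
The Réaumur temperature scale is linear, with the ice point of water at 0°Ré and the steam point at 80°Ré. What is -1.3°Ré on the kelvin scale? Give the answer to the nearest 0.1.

271.5 K

Linear interpolation between the fixed points: C = (-1.3 - 0) × 100 / (80 - 0) = -1.6250°C.
Then -1.6250 + 273.15 = 271.5 K.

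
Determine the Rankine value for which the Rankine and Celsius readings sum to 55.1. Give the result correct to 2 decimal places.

Let R be the Rankine reading. The Celsius reading is C = 5/9·R - 273.15.
Require R + C = 55.1: (14/9)·R - 273.15 = 55.1.
R = (55.1 + 273.15) / (14/9) = 211.02.

211.02°R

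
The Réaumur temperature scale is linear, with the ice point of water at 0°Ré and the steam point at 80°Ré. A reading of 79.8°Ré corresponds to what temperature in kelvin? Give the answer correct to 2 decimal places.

372.90 K

Linear interpolation between the fixed points: C = (79.8 - 0) × 100 / (80 - 0) = 99.7500°C.
Then 99.7500 + 273.15 = 372.90 K.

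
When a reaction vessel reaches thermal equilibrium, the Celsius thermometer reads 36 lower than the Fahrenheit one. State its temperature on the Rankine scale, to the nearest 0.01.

500.67°R

Let x be the Fahrenheit reading; then the Celsius reading is 5/9·x - 17.7778.
(5/9·x - 17.7778) - x = -36  ⇒  (-4/9)·x = -18.2222  ⇒  x = 41.0000°F.
In Celsius: (41 - 32) × 5/9 = 5.0000°C.
In Rankine: 5.0000 × 1.8 + 491.67 = 500.67°R.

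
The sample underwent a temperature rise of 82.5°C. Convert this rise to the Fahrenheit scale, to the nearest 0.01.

148.50°F

Only the scale ratio 1.8 matters for a change in temperature.
82.5 × 1.8 = 148.50.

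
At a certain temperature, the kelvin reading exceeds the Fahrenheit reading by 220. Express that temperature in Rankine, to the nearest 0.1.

539.3°R

Let x be the Fahrenheit reading; then the kelvin reading is 5/9·x + 255.372.
(5/9·x + 255.372) - x = 220  ⇒  (-4/9)·x = -35.3722  ⇒  x = 79.5875°F.
In Celsius: (79.5875 - 32) × 5/9 = 26.4375°C.
In Rankine: 26.4375 × 1.8 + 491.67 = 539.3°R.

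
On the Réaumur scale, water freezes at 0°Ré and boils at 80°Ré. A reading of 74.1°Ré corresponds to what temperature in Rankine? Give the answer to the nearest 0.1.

658.4°R

Linear interpolation between the fixed points: C = (74.1 - 0) × 100 / (80 - 0) = 92.6250°C.
Then 92.6250 × 1.8 + 491.67 = 658.4°R.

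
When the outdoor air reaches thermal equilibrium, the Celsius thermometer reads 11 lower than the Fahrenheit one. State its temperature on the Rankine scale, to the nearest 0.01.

444.42°R

Let x be the Fahrenheit reading; then the Celsius reading is 5/9·x - 17.7778.
(5/9·x - 17.7778) - x = -11  ⇒  (-4/9)·x = 61/9  ⇒  x = -15.2500°F.
In Celsius: (-15.25 - 32) × 5/9 = -26.2500°C.
In Rankine: -26.2500 × 1.8 + 491.67 = 444.42°R.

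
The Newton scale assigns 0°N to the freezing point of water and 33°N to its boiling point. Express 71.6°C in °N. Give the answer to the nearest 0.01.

Linearly onto the Newton scale: 0 + (71.6000 / 100) × (33 - 0) = 23.63°N.

23.63°N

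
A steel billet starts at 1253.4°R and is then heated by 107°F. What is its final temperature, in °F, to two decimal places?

Initial temperature in Celsius: (1253.4 - 491.67) × 5/9 = 423.1833°C.
The 107°F change is an interval, so only the factor 5/9 applies: +107 × 5/9 = +59.4444°C.
Final Celsius temperature: 423.1833 + 59.4444 = 482.6278°C.
In Fahrenheit: 482.6278 × 1.8 + 32 = 900.73°F.

900.73°F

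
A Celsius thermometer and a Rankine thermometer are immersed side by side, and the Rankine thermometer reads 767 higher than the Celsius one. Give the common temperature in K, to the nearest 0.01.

617.31 K

Let x be the Celsius reading; then the Rankine reading is 1.8·x + 491.67.
(1.8·x + 491.67) - x = 767  ⇒  (0.8)·x = 275.33  ⇒  x = 344.1625°C.
In kelvin: 344.1625 + 273.15 = 617.31 K.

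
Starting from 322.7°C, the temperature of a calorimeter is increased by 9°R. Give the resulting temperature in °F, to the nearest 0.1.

The 9°R change is an interval, so only the factor 5/9 applies: +9 × 5/9 = +5.0000°C.
Final Celsius temperature: 322.7000 + 5.0000 = 327.7000°C.
In Fahrenheit: 327.7000 × 1.8 + 32 = 621.9°F.

621.9°F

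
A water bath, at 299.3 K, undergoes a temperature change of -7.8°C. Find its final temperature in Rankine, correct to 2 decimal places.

524.70°R

Initial temperature in Celsius: 299.3 - 273.15 = 26.1500°C.
Final Celsius temperature: 26.1500 - 7.8000 = 18.3500°C.
In Rankine: 18.3500 × 1.8 + 491.67 = 524.70°R.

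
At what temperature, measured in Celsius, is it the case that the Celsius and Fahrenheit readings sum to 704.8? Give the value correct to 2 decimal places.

240.29°C

Let C be the Celsius reading. The Fahrenheit reading is F = 1.8·C + 32.
Require C + F = 704.8: (2.8)·C + 32 = 704.8.
C = (704.8 - 32) / (2.8) = 240.29.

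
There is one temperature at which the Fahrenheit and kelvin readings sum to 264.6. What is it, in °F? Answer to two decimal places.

5.93°F

Let F be the Fahrenheit reading. The kelvin reading is K = 5/9·F + 255.372.
Require F + K = 264.6: (14/9)·F + 255.372 = 264.6.
F = (264.6 - 255.372) / (14/9) = 5.93.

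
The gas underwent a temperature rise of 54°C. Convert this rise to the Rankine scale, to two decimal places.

97.20°R

Only the scale ratio 1.8 matters for a change in temperature.
54 × 1.8 = 97.20.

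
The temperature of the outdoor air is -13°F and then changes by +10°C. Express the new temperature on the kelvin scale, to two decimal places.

258.15 K

Initial temperature in Celsius: (-13 - 32) × 5/9 = -25.0000°C.
Final Celsius temperature: -25.0000 + 10.0000 = -15.0000°C.
In kelvin: -15.0000 + 273.15 = 258.15 K.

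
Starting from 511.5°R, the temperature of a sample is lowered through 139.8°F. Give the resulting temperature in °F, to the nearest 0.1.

Initial temperature in Celsius: (511.5 - 491.67) × 5/9 = 11.0167°C.
The 139.8°F change is an interval, so only the factor 5/9 applies: -139.8 × 5/9 = -77.6667°C.
Final Celsius temperature: 11.0167 - 77.6667 = -66.6500°C.
In Fahrenheit: -66.6500 × 1.8 + 32 = -88.0°F.

-88.0°F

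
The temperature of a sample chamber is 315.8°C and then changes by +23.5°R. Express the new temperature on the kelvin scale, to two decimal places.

The 23.5°R change is an interval, so only the factor 5/9 applies: +23.5 × 5/9 = +13.0556°C.
Final Celsius temperature: 315.8000 + 13.0556 = 328.8556°C.
In kelvin: 328.8556 + 273.15 = 602.01 K.

602.01 K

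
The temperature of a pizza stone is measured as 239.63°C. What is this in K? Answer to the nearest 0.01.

In kelvin: 239.6300 + 273.15 = 512.78 K.

512.78 K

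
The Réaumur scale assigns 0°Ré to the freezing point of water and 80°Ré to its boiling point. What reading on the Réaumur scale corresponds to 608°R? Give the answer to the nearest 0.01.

51.70°Ré

First in Celsius: (608 - 491.67) × 5/9 = 64.6278°C.
Linearly onto the Réaumur scale: 0 + (64.6278 / 100) × (80 - 0) = 51.70°Ré.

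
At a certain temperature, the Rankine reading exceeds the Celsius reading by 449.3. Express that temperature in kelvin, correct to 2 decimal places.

Let x be the Rankine reading; then the Celsius reading is 5/9·x - 273.15.
(5/9·x - 273.15) - x = -449.3  ⇒  (-4/9)·x = -176.15  ⇒  x = 396.3375°R.
In Celsius: (396.3375 - 491.67) × 5/9 = -52.9625°C.
In kelvin: -52.9625 + 273.15 = 220.19 K.

220.19 K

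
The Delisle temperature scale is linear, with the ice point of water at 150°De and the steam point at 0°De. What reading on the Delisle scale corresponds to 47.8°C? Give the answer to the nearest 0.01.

Linearly onto the Delisle scale: 150 + (47.8000 / 100) × (0 - 150) = 78.30°De.

78.30°De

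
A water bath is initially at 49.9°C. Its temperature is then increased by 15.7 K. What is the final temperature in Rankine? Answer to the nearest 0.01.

The 15.7 K change is an interval; Kelvin and Celsius degrees are the same size, so ΔC = +15.7°C.
Final Celsius temperature: 49.9000 + 15.7000 = 65.6000°C.
In Rankine: 65.6000 × 1.8 + 491.67 = 609.75°R.

609.75°R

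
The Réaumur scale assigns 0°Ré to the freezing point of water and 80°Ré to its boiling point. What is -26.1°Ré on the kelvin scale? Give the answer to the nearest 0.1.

Linear interpolation between the fixed points: C = (-26.1 - 0) × 100 / (80 - 0) = -32.6250°C.
Then -32.6250 + 273.15 = 240.5 K.

240.5 K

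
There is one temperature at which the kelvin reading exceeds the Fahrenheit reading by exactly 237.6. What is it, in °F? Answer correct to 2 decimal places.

39.99°F

Let F be the Fahrenheit reading. The kelvin reading is K = 5/9·F + 255.372.
Require K - F = 237.6: (-4/9)·F + 255.372 = 237.6.
F = (237.6 - 255.372) / (-4/9) = 39.99.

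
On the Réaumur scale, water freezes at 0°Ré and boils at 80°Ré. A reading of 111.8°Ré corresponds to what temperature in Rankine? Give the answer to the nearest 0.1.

743.2°R

Linear interpolation between the fixed points: C = (111.8 - 0) × 100 / (80 - 0) = 139.7500°C.
Then 139.7500 × 1.8 + 491.67 = 743.2°R.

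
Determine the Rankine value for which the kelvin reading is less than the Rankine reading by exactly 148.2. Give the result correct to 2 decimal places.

Let R be the Rankine reading. The kelvin reading is K = 5/9·R.
Require K - R = -148.2: (-4/9)·R = -148.2.
R = (-148.2) / (-4/9) = 333.45.

333.45°R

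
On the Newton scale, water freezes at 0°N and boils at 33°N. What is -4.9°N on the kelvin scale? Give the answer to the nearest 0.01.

258.30 K

Linear interpolation between the fixed points: C = (-4.9 - 0) × 100 / (33 - 0) = -14.8485°C.
Then -14.8485 + 273.15 = 258.30 K.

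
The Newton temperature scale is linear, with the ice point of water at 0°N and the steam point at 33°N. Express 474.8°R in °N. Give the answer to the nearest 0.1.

First in Celsius: (474.8 - 491.67) × 5/9 = -9.3722°C.
Linearly onto the Newton scale: 0 + (-9.3722 / 100) × (33 - 0) = -3.1°N.

-3.1°N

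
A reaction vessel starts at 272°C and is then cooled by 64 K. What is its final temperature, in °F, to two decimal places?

406.40°F

The 64 K change is an interval; Kelvin and Celsius degrees are the same size, so ΔC = -64°C.
Final Celsius temperature: 272.0000 - 64.0000 = 208.0000°C.
In Fahrenheit: 208.0000 × 1.8 + 32 = 406.40°F.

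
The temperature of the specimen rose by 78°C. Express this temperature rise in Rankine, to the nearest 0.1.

Only the scale ratio 1.8 matters for a change in temperature.
78 × 1.8 = 140.4.

140.4°R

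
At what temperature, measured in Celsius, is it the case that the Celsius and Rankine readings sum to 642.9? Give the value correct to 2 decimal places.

54.01°C

Let C be the Celsius reading. The Rankine reading is R = 1.8·C + 491.67.
Require C + R = 642.9: (2.8)·C + 491.67 = 642.9.
C = (642.9 - 491.67) / (2.8) = 54.01.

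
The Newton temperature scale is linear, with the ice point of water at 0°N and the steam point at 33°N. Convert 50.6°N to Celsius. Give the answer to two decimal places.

153.33°C

Linear interpolation between the fixed points: C = (50.6 - 0) × 100 / (33 - 0) = 153.3333°C.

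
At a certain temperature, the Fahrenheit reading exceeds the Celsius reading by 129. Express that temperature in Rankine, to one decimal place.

Let x be the Fahrenheit reading; then the Celsius reading is 5/9·x - 17.7778.
(5/9·x - 17.7778) - x = -129  ⇒  (-4/9)·x = -111.222  ⇒  x = 250.2500°F.
In Celsius: (250.25 - 32) × 5/9 = 121.2500°C.
In Rankine: 121.2500 × 1.8 + 491.67 = 709.9°R.

709.9°R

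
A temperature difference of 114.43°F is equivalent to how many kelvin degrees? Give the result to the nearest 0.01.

63.57 K

An interval of 1°F corresponds to 5/9 K.
114.43 × 5/9 = 63.57.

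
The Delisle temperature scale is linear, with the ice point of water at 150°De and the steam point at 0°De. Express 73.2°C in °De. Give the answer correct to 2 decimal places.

Linearly onto the Delisle scale: 150 + (73.2000 / 100) × (0 - 150) = 40.20°De.

40.20°De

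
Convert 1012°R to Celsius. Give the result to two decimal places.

289.07°C

In Celsius: (1012 - 491.67) × 5/9 = 289.0722°C.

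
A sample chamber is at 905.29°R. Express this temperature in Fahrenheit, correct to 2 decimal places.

In Celsius: (905.29 - 491.67) × 5/9 = 229.7889°C.
In Fahrenheit: 229.7889 × 1.8 + 32 = 445.62°F.

445.62°F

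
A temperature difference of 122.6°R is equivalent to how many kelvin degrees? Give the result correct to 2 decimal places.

For a temperature interval the offset drops out; only the factor 5/9 applies.
122.6 × 5/9 = 68.11.

68.11 K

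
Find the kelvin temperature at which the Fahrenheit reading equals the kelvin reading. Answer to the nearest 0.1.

Let K be the kelvin reading. The Fahrenheit reading is F = 1.8·K - 459.67.
Set F = K: 1.8·K - 459.67 = K.
(0.8)·K = 459.67  ⇒  K = 574.6.

574.6 K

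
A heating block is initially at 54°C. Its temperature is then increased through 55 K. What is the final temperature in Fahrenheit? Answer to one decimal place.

The 55 K change is an interval; Kelvin and Celsius degrees are the same size, so ΔC = +55°C.
Final Celsius temperature: 54.0000 + 55.0000 = 109.0000°C.
In Fahrenheit: 109.0000 × 1.8 + 32 = 228.2°F.

228.2°F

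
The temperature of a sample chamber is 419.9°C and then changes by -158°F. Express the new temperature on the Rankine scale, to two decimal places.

The 158°F change is an interval, so only the factor 5/9 applies: -158 × 5/9 = -87.7778°C.
Final Celsius temperature: 419.9000 - 87.7778 = 332.1222°C.
In Rankine: 332.1222 × 1.8 + 491.67 = 1089.49°R.

1089.49°R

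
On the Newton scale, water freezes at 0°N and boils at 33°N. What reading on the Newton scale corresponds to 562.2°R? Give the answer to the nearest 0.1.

First in Celsius: (562.2 - 491.67) × 5/9 = 39.1833°C.
Linearly onto the Newton scale: 0 + (39.1833 / 100) × (33 - 0) = 12.9°N.

12.9°N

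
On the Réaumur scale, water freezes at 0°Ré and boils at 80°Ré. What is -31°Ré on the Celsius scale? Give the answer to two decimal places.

-38.75°C

Linear interpolation between the fixed points: C = (-31 - 0) × 100 / (80 - 0) = -38.7500°C.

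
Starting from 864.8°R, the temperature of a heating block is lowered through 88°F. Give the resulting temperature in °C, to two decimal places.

158.41°C

Initial temperature in Celsius: (864.8 - 491.67) × 5/9 = 207.2944°C.
The 88°F change is an interval, so only the factor 5/9 applies: -88 × 5/9 = -48.8889°C.
Final Celsius temperature: 207.2944 - 48.8889 = 158.4056°C.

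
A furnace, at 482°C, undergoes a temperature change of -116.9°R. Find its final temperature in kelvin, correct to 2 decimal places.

The 116.9°R change is an interval, so only the factor 5/9 applies: -116.9 × 5/9 = -64.9444°C.
Final Celsius temperature: 482.0000 - 64.9444 = 417.0556°C.
In kelvin: 417.0556 + 273.15 = 690.21 K.

690.21 K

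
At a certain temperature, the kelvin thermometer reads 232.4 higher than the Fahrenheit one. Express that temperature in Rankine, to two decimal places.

511.36°R

Let x be the Fahrenheit reading; then the kelvin reading is 5/9·x + 255.372.
(5/9·x + 255.372) - x = 232.4  ⇒  (-4/9)·x = -22.9722  ⇒  x = 51.6875°F.
In Celsius: (51.6875 - 32) × 5/9 = 10.9375°C.
In Rankine: 10.9375 × 1.8 + 491.67 = 511.36°R.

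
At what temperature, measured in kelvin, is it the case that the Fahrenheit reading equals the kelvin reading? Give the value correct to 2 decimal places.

574.59 K

Let K be the kelvin reading. The Fahrenheit reading is F = 1.8·K - 459.67.
Set F = K: 1.8·K - 459.67 = K.
(0.8)·K = 459.67  ⇒  K = 574.59.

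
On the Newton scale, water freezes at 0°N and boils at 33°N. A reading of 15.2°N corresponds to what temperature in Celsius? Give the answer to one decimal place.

Linear interpolation between the fixed points: C = (15.2 - 0) × 100 / (33 - 0) = 46.0606°C.

46.1°C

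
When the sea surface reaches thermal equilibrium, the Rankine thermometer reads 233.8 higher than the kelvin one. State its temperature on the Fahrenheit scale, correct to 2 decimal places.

Let x be the kelvin reading; then the Rankine reading is 1.8·x.
(1.8·x) - x = 233.8  ⇒  (0.8)·x = 233.8  ⇒  x = 292.2500 K.
In Celsius: 292.25 - 273.15 = 19.1000°C.
In Fahrenheit: 19.1000 × 1.8 + 32 = 66.38°F.

66.38°F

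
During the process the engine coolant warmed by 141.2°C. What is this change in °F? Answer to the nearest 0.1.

254.2°F

An interval of 1°C corresponds to 1.8°F.
141.2 × 1.8 = 254.2.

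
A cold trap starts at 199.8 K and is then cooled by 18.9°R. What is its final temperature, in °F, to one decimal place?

-118.9°F

Initial temperature in Celsius: 199.8 - 273.15 = -73.3500°C.
The 18.9°R change is an interval, so only the factor 5/9 applies: -18.9 × 5/9 = -10.5000°C.
Final Celsius temperature: -73.3500 - 10.5000 = -83.8500°C.
In Fahrenheit: -83.8500 × 1.8 + 32 = -118.9°F.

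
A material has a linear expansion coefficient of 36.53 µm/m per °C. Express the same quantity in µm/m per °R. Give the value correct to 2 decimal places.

Since only a temperature interval is involved, the additive offset between the scales drops out.
A change of 1°R is a change of 5/9°C, so per °R the value is 36.53 × 5/9 = 20.29.

20.29 µm/m per °R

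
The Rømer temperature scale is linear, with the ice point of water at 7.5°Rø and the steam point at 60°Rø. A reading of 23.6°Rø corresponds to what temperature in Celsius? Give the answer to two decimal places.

Linear interpolation between the fixed points: C = (23.6 - 7.5) × 100 / (60 - 7.5) = 30.6667°C.

30.67°C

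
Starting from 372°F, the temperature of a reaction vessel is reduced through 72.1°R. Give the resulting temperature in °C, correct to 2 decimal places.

148.83°C

Initial temperature in Celsius: (372 - 32) × 5/9 = 188.8889°C.
The 72.1°R change is an interval, so only the factor 5/9 applies: -72.1 × 5/9 = -40.0556°C.
Final Celsius temperature: 188.8889 - 40.0556 = 148.8333°C.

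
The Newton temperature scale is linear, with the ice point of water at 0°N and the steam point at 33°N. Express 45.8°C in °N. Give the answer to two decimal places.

Linearly onto the Newton scale: 0 + (45.8000 / 100) × (33 - 0) = 15.11°N.

15.11°N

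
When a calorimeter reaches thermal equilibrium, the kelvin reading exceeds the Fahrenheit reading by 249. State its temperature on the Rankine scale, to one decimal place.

474.0°R

Let x be the Fahrenheit reading; then the kelvin reading is 5/9·x + 255.372.
(5/9·x + 255.372) - x = 249  ⇒  (-4/9)·x = -6.37222  ⇒  x = 14.3375°F.
In Celsius: (14.3375 - 32) × 5/9 = -9.8125°C.
In Rankine: -9.8125 × 1.8 + 491.67 = 474.0°R.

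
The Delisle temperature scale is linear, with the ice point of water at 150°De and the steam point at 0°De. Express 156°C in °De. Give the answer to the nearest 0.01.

Linearly onto the Delisle scale: 150 + (156.0000 / 100) × (0 - 150) = -84.00°De.

-84.00°De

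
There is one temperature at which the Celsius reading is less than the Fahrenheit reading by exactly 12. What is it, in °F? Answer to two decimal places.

Let F be the Fahrenheit reading. The Celsius reading is C = 5/9·F - 17.7778.
Require C - F = -12: (-4/9)·F - 17.7778 = -12.
F = (-12 + 17.7778) / (-4/9) = -13.00.

-13.00°F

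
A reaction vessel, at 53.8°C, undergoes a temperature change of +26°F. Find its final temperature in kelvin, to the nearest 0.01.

341.39 K

The 26°F change is an interval, so only the factor 5/9 applies: +26 × 5/9 = +14.4444°C.
Final Celsius temperature: 53.8000 + 14.4444 = 68.2444°C.
In kelvin: 68.2444 + 273.15 = 341.39 K.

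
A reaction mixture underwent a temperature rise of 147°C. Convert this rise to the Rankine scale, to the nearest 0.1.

264.6°R

Only the scale ratio 1.8 matters for a change in temperature.
147 × 1.8 = 264.6.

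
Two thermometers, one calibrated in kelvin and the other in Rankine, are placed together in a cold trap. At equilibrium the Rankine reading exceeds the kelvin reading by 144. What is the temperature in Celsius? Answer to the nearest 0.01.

-93.15°C

Let x be the kelvin reading; then the Rankine reading is 1.8·x.
(1.8·x) - x = 144  ⇒  (0.8)·x = 144  ⇒  x = 180.0000 K.
In Celsius: 180 - 273.15 = -93.15°C.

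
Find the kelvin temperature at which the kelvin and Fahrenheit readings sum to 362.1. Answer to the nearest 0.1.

293.5 K

Let K be the kelvin reading. The Fahrenheit reading is F = 1.8·K - 459.67.
Require K + F = 362.1: (2.8)·K - 459.67 = 362.1.
K = (362.1 + 459.67) / (2.8) = 293.5.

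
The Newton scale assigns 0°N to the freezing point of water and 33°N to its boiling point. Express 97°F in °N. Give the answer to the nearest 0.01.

11.92°N

First in Celsius: (97 - 32) × 5/9 = 36.1111°C.
Linearly onto the Newton scale: 0 + (36.1111 / 100) × (33 - 0) = 11.92°N.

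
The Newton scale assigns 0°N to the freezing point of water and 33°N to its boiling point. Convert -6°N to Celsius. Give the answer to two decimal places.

Linear interpolation between the fixed points: C = (-6 - 0) × 100 / (33 - 0) = -18.1818°C.

-18.18°C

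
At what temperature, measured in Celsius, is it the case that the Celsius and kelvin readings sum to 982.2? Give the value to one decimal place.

Let C be the Celsius reading. The kelvin reading is K = 1·C + 273.15.
Require C + K = 982.2: (2)·C + 273.15 = 982.2.
C = (982.2 - 273.15) / (2) = 354.5.

354.5°C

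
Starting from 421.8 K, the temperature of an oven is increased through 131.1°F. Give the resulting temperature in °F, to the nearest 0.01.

Initial temperature in Celsius: 421.8 - 273.15 = 148.6500°C.
The 131.1°F change is an interval, so only the factor 5/9 applies: +131.1 × 5/9 = +72.8333°C.
Final Celsius temperature: 148.6500 + 72.8333 = 221.4833°C.
In Fahrenheit: 221.4833 × 1.8 + 32 = 430.67°F.

430.67°F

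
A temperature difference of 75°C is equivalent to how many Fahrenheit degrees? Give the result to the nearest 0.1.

Only the scale ratio 1.8 matters for a change in temperature.
75 × 1.8 = 135.0.

135.0°F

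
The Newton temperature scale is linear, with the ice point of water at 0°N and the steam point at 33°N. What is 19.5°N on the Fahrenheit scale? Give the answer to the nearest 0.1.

Linear interpolation between the fixed points: C = (19.5 - 0) × 100 / (33 - 0) = 59.0909°C.
Then 59.0909 × 1.8 + 32 = 138.4°F.

138.4°F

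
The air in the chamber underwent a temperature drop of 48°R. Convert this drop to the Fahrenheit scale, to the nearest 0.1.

48.0°F

Rankine and Fahrenheit degrees are the same size, so the interval is unchanged: 48.0.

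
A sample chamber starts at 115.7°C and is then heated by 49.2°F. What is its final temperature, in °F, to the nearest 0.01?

The 49.2°F change is an interval, so only the factor 5/9 applies: +49.2 × 5/9 = +27.3333°C.
Final Celsius temperature: 115.7000 + 27.3333 = 143.0333°C.
In Fahrenheit: 143.0333 × 1.8 + 32 = 289.46°F.

289.46°F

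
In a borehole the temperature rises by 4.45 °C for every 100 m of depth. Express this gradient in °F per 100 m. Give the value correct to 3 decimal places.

The quantity depends on a temperature interval, so only the ratio of degree sizes applies; the offset between the scales is irrelevant.
A change of 1°C is a change of 1.8°F, so 4.45 × 1.8 = 8.010.

8.010 °F/100 m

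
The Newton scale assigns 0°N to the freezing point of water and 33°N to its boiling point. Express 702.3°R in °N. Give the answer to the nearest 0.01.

38.62°N

First in Celsius: (702.3 - 491.67) × 5/9 = 117.0167°C.
Linearly onto the Newton scale: 0 + (117.0167 / 100) × (33 - 0) = 38.62°N.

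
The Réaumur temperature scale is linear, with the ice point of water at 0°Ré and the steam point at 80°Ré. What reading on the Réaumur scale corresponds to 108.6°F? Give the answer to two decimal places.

First in Celsius: (108.6 - 32) × 5/9 = 42.5556°C.
Linearly onto the Réaumur scale: 0 + (42.5556 / 100) × (80 - 0) = 34.04°Ré.

34.04°Ré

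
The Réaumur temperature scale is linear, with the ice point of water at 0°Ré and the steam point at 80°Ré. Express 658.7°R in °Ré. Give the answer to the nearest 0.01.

First in Celsius: (658.7 - 491.67) × 5/9 = 92.7944°C.
Linearly onto the Réaumur scale: 0 + (92.7944 / 100) × (80 - 0) = 74.24°Ré.

74.24°Ré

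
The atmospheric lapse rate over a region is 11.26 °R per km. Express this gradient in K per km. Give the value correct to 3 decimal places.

Since only a temperature interval is involved, the additive offset between the scales drops out.
A change of 1°R is a change of 5/9 K, so 11.26 × 5/9 = 6.256.

6.256 K/km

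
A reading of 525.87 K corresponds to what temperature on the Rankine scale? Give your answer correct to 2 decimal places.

946.57°R

In Celsius: 525.87 - 273.15 = 252.7200°C.
In Rankine: 252.7200 × 1.8 + 491.67 = 946.57°R.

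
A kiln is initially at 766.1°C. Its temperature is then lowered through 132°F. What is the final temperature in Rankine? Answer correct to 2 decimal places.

1738.65°R

The 132°F change is an interval, so only the factor 5/9 applies: -132 × 5/9 = -73.3333°C.
Final Celsius temperature: 766.1000 - 73.3333 = 692.7667°C.
In Rankine: 692.7667 × 1.8 + 491.67 = 1738.65°R.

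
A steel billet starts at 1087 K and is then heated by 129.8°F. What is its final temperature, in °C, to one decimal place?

886.0°C

Initial temperature in Celsius: 1087 - 273.15 = 813.8500°C.
The 129.8°F change is an interval, so only the factor 5/9 applies: +129.8 × 5/9 = +72.1111°C.
Final Celsius temperature: 813.8500 + 72.1111 = 885.9611°C.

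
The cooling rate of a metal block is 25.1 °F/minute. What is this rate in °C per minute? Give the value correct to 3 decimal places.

The quantity depends on a temperature interval, so only the ratio of degree sizes applies; the offset between the scales is irrelevant.
A change of 1°F is a change of 5/9°C, so 25.1 × 5/9 = 13.944.

13.944 °C/minute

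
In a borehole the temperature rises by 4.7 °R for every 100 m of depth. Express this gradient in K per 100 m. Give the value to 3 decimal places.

2.611 K/100 m

Since only a temperature interval is involved, the additive offset between the scales drops out.
A change of 1°R is a change of 5/9 K, so 4.7 × 5/9 = 2.611.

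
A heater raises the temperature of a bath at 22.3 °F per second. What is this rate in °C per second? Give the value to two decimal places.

The quantity depends on a temperature interval, so only the ratio of degree sizes applies; the offset between the scales is irrelevant.
A change of 1°F is a change of 5/9°C, so 22.3 × 5/9 = 12.39.

12.39 °C/second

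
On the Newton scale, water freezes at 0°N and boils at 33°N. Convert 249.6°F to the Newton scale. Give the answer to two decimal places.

First in Celsius: (249.6 - 32) × 5/9 = 120.8889°C.
Linearly onto the Newton scale: 0 + (120.8889 / 100) × (33 - 0) = 39.89°N.

39.89°N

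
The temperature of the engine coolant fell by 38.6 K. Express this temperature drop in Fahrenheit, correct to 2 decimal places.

Only the scale ratio 1.8 matters for a change in temperature.
38.6 × 1.8 = 69.48.

69.48°F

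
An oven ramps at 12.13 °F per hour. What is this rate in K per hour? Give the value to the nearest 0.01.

6.74 K/hour

Since only a temperature interval is involved, the additive offset between the scales drops out.
A change of 1°F is a change of 5/9 K, so 12.13 × 5/9 = 6.74.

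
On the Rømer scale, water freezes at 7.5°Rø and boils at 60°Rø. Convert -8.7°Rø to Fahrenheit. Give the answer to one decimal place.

Linear interpolation between the fixed points: C = (-8.7 - 7.5) × 100 / (60 - 7.5) = -30.8571°C.
Then -30.8571 × 1.8 + 32 = -23.5°F.

-23.5°F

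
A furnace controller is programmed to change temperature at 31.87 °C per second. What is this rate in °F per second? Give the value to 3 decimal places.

The quantity depends on a temperature interval, so only the ratio of degree sizes applies; the offset between the scales is irrelevant.
A change of 1°C is a change of 1.8°F, so 31.87 × 1.8 = 57.366.

57.366 °F/second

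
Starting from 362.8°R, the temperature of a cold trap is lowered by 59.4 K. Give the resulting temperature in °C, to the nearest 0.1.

Initial temperature in Celsius: (362.8 - 491.67) × 5/9 = -71.5944°C.
The 59.4 K change is an interval; Kelvin and Celsius degrees are the same size, so ΔC = -59.4°C.
Final Celsius temperature: -71.5944 - 59.4000 = -130.9944°C.

-131.0°C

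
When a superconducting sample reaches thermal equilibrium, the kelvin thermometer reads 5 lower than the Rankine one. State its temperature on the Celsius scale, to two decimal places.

Let x be the Rankine reading; then the kelvin reading is 5/9·x.
(5/9·x) - x = -5  ⇒  (-4/9)·x = -5  ⇒  x = 11.2500°R.
In Celsius: (11.25 - 491.67) × 5/9 = -266.90°C.

-266.90°C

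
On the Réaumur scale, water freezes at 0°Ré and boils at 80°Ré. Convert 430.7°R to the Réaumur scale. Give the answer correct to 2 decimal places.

First in Celsius: (430.7 - 491.67) × 5/9 = -33.8722°C.
Linearly onto the Réaumur scale: 0 + (-33.8722 / 100) × (80 - 0) = -27.10°Ré.

-27.10°Ré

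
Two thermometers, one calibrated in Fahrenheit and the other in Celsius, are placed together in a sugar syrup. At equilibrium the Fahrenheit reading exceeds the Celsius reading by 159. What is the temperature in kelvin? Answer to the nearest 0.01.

Let x be the Fahrenheit reading; then the Celsius reading is 5/9·x - 17.7778.
(5/9·x - 17.7778) - x = -159  ⇒  (-4/9)·x = -141.222  ⇒  x = 317.7500°F.
In Celsius: (317.75 - 32) × 5/9 = 158.7500°C.
In kelvin: 158.7500 + 273.15 = 431.90 K.

431.90 K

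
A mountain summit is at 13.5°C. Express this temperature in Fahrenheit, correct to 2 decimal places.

In Fahrenheit: 13.5000 × 1.8 + 32 = 56.30°F.

56.30°F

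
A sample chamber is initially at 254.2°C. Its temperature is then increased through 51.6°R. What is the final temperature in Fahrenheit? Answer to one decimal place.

541.2°F

The 51.6°R change is an interval, so only the factor 5/9 applies: +51.6 × 5/9 = +28.6667°C.
Final Celsius temperature: 254.2000 + 28.6667 = 282.8667°C.
In Fahrenheit: 282.8667 × 1.8 + 32 = 541.2°F.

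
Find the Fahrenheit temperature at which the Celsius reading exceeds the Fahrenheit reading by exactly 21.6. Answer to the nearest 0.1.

-88.6°F

Let F be the Fahrenheit reading. The Celsius reading is C = 5/9·F - 17.7778.
Require C - F = 21.6: (-4/9)·F - 17.7778 = 21.6.
F = (21.6 + 17.7778) / (-4/9) = -88.6.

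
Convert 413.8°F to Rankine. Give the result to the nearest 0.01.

In Celsius: (413.8 - 32) × 5/9 = 212.1111°C.
In Rankine: 212.1111 × 1.8 + 491.67 = 873.47°R.

873.47°R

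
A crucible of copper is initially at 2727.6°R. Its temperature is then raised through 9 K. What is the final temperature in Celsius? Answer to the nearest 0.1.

Initial temperature in Celsius: (2727.6 - 491.67) × 5/9 = 1242.1833°C.
The 9 K change is an interval; Kelvin and Celsius degrees are the same size, so ΔC = +9°C.
Final Celsius temperature: 1242.1833 + 9.0000 = 1251.1833°C.

1251.2°C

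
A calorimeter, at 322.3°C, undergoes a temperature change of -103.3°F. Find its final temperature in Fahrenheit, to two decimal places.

The 103.3°F change is an interval, so only the factor 5/9 applies: -103.3 × 5/9 = -57.3889°C.
Final Celsius temperature: 322.3000 - 57.3889 = 264.9111°C.
In Fahrenheit: 264.9111 × 1.8 + 32 = 508.84°F.

508.84°F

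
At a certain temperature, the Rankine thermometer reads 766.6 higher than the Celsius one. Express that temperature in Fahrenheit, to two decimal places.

650.59°F

Let x be the Celsius reading; then the Rankine reading is 1.8·x + 491.67.
(1.8·x + 491.67) - x = 766.6  ⇒  (0.8)·x = 274.93  ⇒  x = 343.6625°C.
In Fahrenheit: 343.6625 × 1.8 + 32 = 650.59°F.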